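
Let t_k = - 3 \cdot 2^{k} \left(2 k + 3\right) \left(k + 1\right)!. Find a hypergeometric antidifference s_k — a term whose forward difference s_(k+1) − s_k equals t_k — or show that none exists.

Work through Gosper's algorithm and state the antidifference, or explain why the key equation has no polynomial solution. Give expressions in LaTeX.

The ratio is 2*(k + 2)*(2*k + 5)/(2*k + 3).
So A=2*k + 4 and B=1, with C=k + 3/2.
Key eq: (2*k + 4)·f(k+1) = (1)·f(k) + (k + 3/2).
deg f ≤ 0 (via 1,0,1).
Solve for f: f(k) = 1/2 (degree 0 ≤ 0).
So s_k = (B(k−1)f/C)·t_k = (1/(2*k + 3))·t_k = -3*2**k*factorial(k + 1).
Verify: -3*2**k*(2*k + 3)*factorial(k + 1) matches t_k.

s_k = - 3 \cdot 2^{k} \left(k + 1\right)!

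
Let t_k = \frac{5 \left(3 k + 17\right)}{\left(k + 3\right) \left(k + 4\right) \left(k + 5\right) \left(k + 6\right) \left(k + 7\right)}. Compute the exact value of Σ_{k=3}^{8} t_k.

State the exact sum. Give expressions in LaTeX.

Σ = 109/9828

Compute t_(k+1)/t_k: get (k + 3)*(3*k + 20)/((k + 8)*(3*k + 17)).
Factor: A=k + 3; B=k + 8; C=k + 17/3.
Need (k + 3)·f(k+1) − (k + 7)·f(k) = k + 17/3.
Degrees (1,1,1) ⇒ d ≤ 4.
Coefficient equations give f(k) = k*(k + 5)*(k**2 + 13*k + 54)/216.
Certificate R = B(k−1)f/C = k*(k + 5)*(k + 7)*(k**2 + 13*k + 54)/(72*(3*k + 17)) gives s_k = 5*k*(k**2 + 13*k + 54)/(72*(k**3 + 13*k**2 + 54*k + 72)).
s_(k+1) − s_k = 5*(3*k + 17)/(k**5 + 25*k**4 + 245*k**3 + 1175*k**2 + 2754*k + 2520) = t_k.
Sum = s_(9) − s_(3); s_(9) = 7/104, s_(3) = 85/1512 ⇒ 109/9828.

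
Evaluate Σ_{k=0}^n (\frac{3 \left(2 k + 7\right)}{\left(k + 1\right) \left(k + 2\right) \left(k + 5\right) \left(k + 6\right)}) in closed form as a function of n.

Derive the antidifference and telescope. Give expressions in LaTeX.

r(k) = (k + 1)*(k + 5)*(2*k + 9)/((k + 3)*(k + 7)*(2*k + 7)) after simplifying.
So A=k + 1 and B=k + 7, with C=k**3 + 21*k**2/2 + 73*k/2 + 42.
Key eq: (k + 1)·f(k+1) = (k + 6)·f(k) + (k**3 + 21*k**2/2 + 73*k/2 + 42).
Degrees (1,1,3) ⇒ d ≤ 5.
A polynomial solution: f(k) = k*(k + 2)*(k + 3)*(k + 4)*(k + 6)/10.
Certificate R = B(k−1)f/C = k*(k + 2)*(k + 6)**2/(5*(2*k + 7)) gives s_k = 3*k*(k + 6)/(5*(k**2 + 6*k + 5)).
Verify: 3*(2*k + 7)/(k**4 + 14*k**3 + 65*k**2 + 112*k + 60) matches t_k.
Evaluate: s_(n+1) = 3*(n**2 + 8*n + 7)/(5*(n**2 + 8*n + 12)); subtract s_(0) = 0 ⇒ S(n) = 3*(n**2 + 8*n + 7)/(5*(n**2 + 8*n + 12)).

S(n) = \frac{3 \left(n^{2} + 8 n + 7\right)}{5 \left(n^{2} + 8 n + 12\right)}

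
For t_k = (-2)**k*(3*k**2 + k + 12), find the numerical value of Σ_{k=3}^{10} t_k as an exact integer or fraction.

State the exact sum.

Σ = 233392

Ratio r(k) = 2*(-3*k**2 - 7*k - 16)/(3*k**2 + k + 12).
Take A(k)=-2, B(k)=1, C(k)=k**2 + k/3 + 4.
Need (-2)·f(k+1) − (1)·f(k) = k**2 + k/3 + 4.
From deg A=0, deg B=0, deg C=2: d=2.
Solving with deg f ≤ 2: f(k) = -(k**2 - k + 4)/3.
Get s_k = R·t_k = (-2)**k*(-k**2 + k - 4) with R(k) = B(k−1)f(k)/C(k) = -(k**2 - k + 4)/(3*k**2 + k + 12).
Check: Δs_k = (-2)**k*(3*k**2 + k + 12). ✓
Σ_(k=3)^(10) t_k = s_(11) − s_(3) = 233472 − (80) = 233392.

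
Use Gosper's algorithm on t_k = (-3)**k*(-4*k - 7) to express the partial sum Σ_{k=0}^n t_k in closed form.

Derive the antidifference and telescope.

Compute t_(k+1)/t_k: get 3*(-4*k - 11)/(4*k + 7).
Normal form (A,B,C) = (-3, 1, k + 7/4).
Solve (-3)·f(k+1) − (1)·f(k) = k + 7/4.
deg f ≤ 1 (via 0,0,1).
Coefficient equations give f(k) = -(k + 1)/4.
Certificate R = B(k−1)f/C = -(k + 1)/(4*k + 7) gives s_k = (-3)**k*(k + 1).
s_(k+1) − s_k = (-3)**k*(-4*k - 7) = t_k.
s_(n+1) = (-3)**(n + 1)*(n + 2) and s_(0) = 1, so S(n) = -3*(-3)**n*n - 6*(-3)**n - 1.

S(n) = -3*(-3)**n*n - 6*(-3)**n - 1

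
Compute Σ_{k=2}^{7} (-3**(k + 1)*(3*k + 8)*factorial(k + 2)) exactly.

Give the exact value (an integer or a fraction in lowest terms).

r(k) = 3*(k + 3)*(3*k + 11)/(3*k + 8) after simplifying.
Normal form (A,B,C) = (3*k + 9, 1, k + 8/3).
f must satisfy (3*k + 9)·f(k+1) − (1)·f(k) = k + 8/3.
Bound: deg f ≤ 0.
Solve for f: f(k) = 1/3 (degree 0 ≤ 0).
Certificate R = B(k−1)f/C = 1/(3*k + 8) gives s_k = -3**(k + 1)*factorial(k + 2).
Check: Δs_k = -3**(k + 1)*(3*k + 8)*factorial(k + 2). ✓
Evaluate s at k=8 and k=2: -71425670400 and -648; difference -71425669752.

Σ = -71425669752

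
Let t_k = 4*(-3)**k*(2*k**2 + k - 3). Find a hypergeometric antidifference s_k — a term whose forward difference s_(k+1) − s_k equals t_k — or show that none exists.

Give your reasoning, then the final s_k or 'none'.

Step 1: r(k) = 3*k*(-2*k - 5)/(2*k**2 + k - 3).
Gosper form: A/B · C(k+1)/C(k) with A=-3, B=1, C=k**2 + k/2 - 3/2.
Solve (-3)·f(k+1) − (1)·f(k) = k**2 + k/2 - 3/2.
deg f ≤ 2 (via 0,0,2).
Match coefficients ⇒ f(k) = -(2*k**2 - 2*k - 3)/8.
Then R = B(k−1)f/C = -(2*k**2 - 2*k - 3)/(4*(k - 1)*(2*k + 3)), so s_k = R(k)·t_k = (-3)**k*(-2*k**2 + 2*k + 3).
Check: Δs_k = 4*(-3)**k*(2*k**2 + k - 3). ✓

s_k = (-3)**k*(-2*k**2 + 2*k + 3)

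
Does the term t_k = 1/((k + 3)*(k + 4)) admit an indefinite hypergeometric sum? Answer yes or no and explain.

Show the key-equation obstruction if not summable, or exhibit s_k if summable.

Yes. s_k = k/(3*(k + 3)).

Ratio r(k) = (k + 3)/(k + 5).
So A=k + 3 and B=k + 5, with C=1.
Need (k + 3)·f(k+1) − (k + 4)·f(k) = 1.
Degrees (1,1,0) ⇒ d ≤ 1.
Match coefficients ⇒ f(k) = k/3.
Certificate R = B(k−1)f/C = k*(k + 4)/3 gives s_k = k/(3*(k + 3)).
s_(k+1) − s_k = 1/(k**2 + 7*k + 12) = t_k.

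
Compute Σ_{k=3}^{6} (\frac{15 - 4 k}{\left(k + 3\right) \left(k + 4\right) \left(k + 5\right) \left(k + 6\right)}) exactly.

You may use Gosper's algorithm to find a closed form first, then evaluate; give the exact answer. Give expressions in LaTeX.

The ratio is (k + 3)*(4*k - 11)/((k + 7)*(4*k - 15)).
Factor: A=k + 3; B=k + 7; C=k - 15/4.
Need (k + 3)·f(k+1) − (k + 6)·f(k) = k - 15/4.
Bound: deg f ≤ 3.
Solving with deg f ≤ 3: f(k) = -k*(k**2 + 12*k + 87)/80.
Then R = B(k−1)f/C = -k*(k + 6)*(k**2 + 12*k + 87)/(20*(4*k - 15)), so s_k = R(k)·t_k = k*(k**2 + 12*k + 87)/(20*(k + 3)*(k + 4)*(k + 5)).
Δs = (15 - 4*k)/(k**4 + 18*k**3 + 119*k**2 + 342*k + 360), as required.
Sum = s_(7) − s_(3); s_(7) = 7/120, s_(3) = 33/560 ⇒ -1/1680.

Σ = -1/1680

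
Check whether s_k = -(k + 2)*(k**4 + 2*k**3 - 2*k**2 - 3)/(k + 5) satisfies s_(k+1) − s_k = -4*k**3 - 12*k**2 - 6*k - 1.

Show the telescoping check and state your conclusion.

Invalid: residual 3*(3*k**4 + 30*k**3 + 68*k**2 + 31*k + 8)/(k**2 + 11*k + 30) ≠ 0.

s_(k+1) = (-k**5 - 9*k**4 - 28*k**3 - 36*k**2 - 16*k + 6)/(k + 6)
s_(k+1) − s_k = (-4*k**5 - 47*k**4 - 168*k**3 - 223*k**2 - 98*k - 6)/(k**2 + 11*k + 30)
(s_(k+1) − s_k) − t_k = 3*(3*k**4 + 30*k**3 + 68*k**2 + 31*k + 8)/(k**2 + 11*k + 30)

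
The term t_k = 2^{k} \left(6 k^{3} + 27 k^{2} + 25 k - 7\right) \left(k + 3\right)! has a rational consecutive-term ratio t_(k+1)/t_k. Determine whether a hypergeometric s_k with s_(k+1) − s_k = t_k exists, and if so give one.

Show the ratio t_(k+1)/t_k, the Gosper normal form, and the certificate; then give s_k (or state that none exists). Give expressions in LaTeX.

s_k = 2^{k} \left(3 k^{2} - 3 k - 1\right) \left(k + 3\right)!

r(k) = 2*(6*k**4 + 69*k**3 + 277*k**2 + 439*k + 204)/(6*k**3 + 27*k**2 + 25*k - 7) after simplifying.
Gosper form: A/B · C(k+1)/C(k) with A=2*k + 8, B=1, C=k**3 + 9*k**2/2 + 25*k/6 - 7/6.
f must satisfy (2*k + 8)·f(k+1) − (1)·f(k) = k**3 + 9*k**2/2 + 25*k/6 - 7/6.
d = 2 from the (1,0,3) case.
Match coefficients ⇒ f(k) = (3*k**2 - 3*k - 1)/6.
So s_k = (B(k−1)f/C)·t_k = ((3*k**2 - 3*k - 1)/(6*k**3 + 27*k**2 + 25*k - 7))·t_k = 2**k*(3*k**2 - 3*k - 1)*factorial(k + 3).
s_(k+1) − s_k = 2**k*(6*k**3 + 27*k**2 + 25*k - 7)*factorial(k + 3) = t_k.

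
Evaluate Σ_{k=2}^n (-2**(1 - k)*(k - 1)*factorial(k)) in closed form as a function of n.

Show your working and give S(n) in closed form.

S(n) = 2**(1 - n)*(2**n - n*factorial(n) - factorial(n))

r(k) = k*(k + 1)/(2*(k - 1)) after simplifying.
Factor: A=k/2 + 1/2; B=1; C=k - 1.
Solve (k/2 + 1/2)·f(k+1) − (1)·f(k) = k - 1.
Degrees (1,0,1) ⇒ d ≤ 0.
Coefficient equations give f(k) = 2.
Certificate R = B(k−1)f/C = 2/(k - 1) gives s_k = -2**(2 - k)*factorial(k).
Δs = -2**(1 - k)*(k - 1)*factorial(k), as required.
s_(n+1) = -2**(1 - n)*factorial(n + 1) and s_(2) = -2, so S(n) = 2**(1 - n)*(2**n - n*factorial(n) - factorial(n)).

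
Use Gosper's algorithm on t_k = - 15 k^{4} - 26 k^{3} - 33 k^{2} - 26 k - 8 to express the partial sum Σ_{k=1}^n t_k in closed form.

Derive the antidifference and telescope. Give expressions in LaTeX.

S(n) = n \left(- 3 n^{4} - 14 n^{3} - 29 n^{2} - 36 n - 26\right)

r(k) = (15*k**4 + 86*k**3 + 201*k**2 + 230*k + 108)/(15*k**4 + 26*k**3 + 33*k**2 + 26*k + 8) after simplifying.
Factor: A=1; B=1; C=k**4 + 26*k**3/15 + 11*k**2/5 + 26*k/15 + 8/15.
f must satisfy (1)·f(k+1) − (1)·f(k) = k**4 + 26*k**3/15 + 11*k**2/5 + 26*k/15 + 8/15.
Bound: deg f ≤ 5.
Solving with deg f ≤ 5: f(k) = k**2*(3*k**3 - k**2 + 3*k + 3)/15.
Then R = B(k−1)f/C = k**2*(3*k**3 - k**2 + 3*k + 3)/(15*k**4 + 26*k**3 + 33*k**2 + 26*k + 8), so s_k = R(k)·t_k = k**2*(-3*k**3 + k**2 - 3*k - 3).
Check: Δs_k = -15*k**4 - 26*k**3 - 33*k**2 - 26*k - 8. ✓
Telescope: S(n) = s_(n+1) − s_(1) = -3*n**5 - 14*n**4 - 29*n**3 - 36*n**2 - 26*n - 8 − (-8) = n*(-3*n**4 - 14*n**3 - 29*n**2 - 36*n - 26).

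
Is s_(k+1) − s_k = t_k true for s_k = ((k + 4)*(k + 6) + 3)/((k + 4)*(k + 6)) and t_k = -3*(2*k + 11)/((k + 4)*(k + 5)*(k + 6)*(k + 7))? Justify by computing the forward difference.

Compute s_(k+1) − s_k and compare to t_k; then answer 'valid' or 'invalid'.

s_(k+1) = ((k + 5)*(k + 7) + 3)/((k + 5)*(k + 7))
s_(k+1) − s_k = 3*(-2*k - 11)/(k**4 + 22*k**3 + 179*k**2 + 638*k + 840)
(s_(k+1) − s_k) − t_k = 0

Valid — Δs_k = t_k.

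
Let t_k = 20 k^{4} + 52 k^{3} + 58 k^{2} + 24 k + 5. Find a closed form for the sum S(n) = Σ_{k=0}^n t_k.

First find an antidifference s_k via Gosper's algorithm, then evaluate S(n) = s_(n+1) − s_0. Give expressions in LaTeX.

Ratio r(k) = (20*k**4 + 132*k**3 + 334*k**2 + 376*k + 159)/(20*k**4 + 52*k**3 + 58*k**2 + 24*k + 5).
A = 1, B = 1, C = k**4 + 13*k**3/5 + 29*k**2/10 + 6*k/5 + 1/4.
Set up (1)·f(k+1) − (1)·f(k) − (k**4 + 13*k**3/5 + 29*k**2/10 + 6*k/5 + 1/4) = 0.
Bound: deg f ≤ 5.
Solving with deg f ≤ 5: f(k) = k*(4*k**4 + 3*k**3 - 4*k + 2)/20.
R(k) = B(k−1)·f(k)/C(k) = k*(4*k**4 + 3*k**3 - 4*k + 2)/(20*k**4 + 52*k**3 + 58*k**2 + 24*k + 5); s_k = R·t_k = k*(4*k**4 + 3*k**3 - 4*k + 2).
Check: Δs_k = 20*k**4 + 52*k**3 + 58*k**2 + 24*k + 5. ✓
Telescope: S(n) = s_(n+1) − s_(0) = 4*n**5 + 23*n**4 + 52*n**3 + 54*n**2 + 26*n + 5 − (0) = 4*n**5 + 23*n**4 + 52*n**3 + 54*n**2 + 26*n + 5.

S(n) = 4 n^{5} + 23 n^{4} + 52 n^{3} + 54 n^{2} + 26 n + 5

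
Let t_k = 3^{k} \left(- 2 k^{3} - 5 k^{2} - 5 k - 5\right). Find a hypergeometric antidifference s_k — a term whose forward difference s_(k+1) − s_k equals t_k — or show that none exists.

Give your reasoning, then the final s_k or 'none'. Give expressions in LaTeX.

s_k = 3^{k} \left(- k^{3} + 2 k^{2} - 4 k + 2\right)

Compute t_(k+1)/t_k: get 3*(2*k**3 + 11*k**2 + 21*k + 17)/(2*k**3 + 5*k**2 + 5*k + 5).
Take A(k)=3, B(k)=1, C(k)=k**3 + 5*k**2/2 + 5*k/2 + 5/2.
Key eq: (3)·f(k+1) = (1)·f(k) + (k**3 + 5*k**2/2 + 5*k/2 + 5/2).
Degrees (0,0,3) ⇒ d ≤ 3.
Solving with deg f ≤ 3: f(k) = (k**3 - 2*k**2 + 4*k - 2)/2.
Get s_k = R·t_k = 3**k*(-k**3 + 2*k**2 - 4*k + 2) with R(k) = B(k−1)f(k)/C(k) = (k**3 - 2*k**2 + 4*k - 2)/(2*k**3 + 5*k**2 + 5*k + 5).
Verify: 3**k*(-2*k**3 - 5*k**2 - 5*k - 5) matches t_k.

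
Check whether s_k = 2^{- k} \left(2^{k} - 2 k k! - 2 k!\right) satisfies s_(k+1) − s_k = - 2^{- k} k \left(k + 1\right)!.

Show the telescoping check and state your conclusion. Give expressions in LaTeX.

valid; difference matches t_k

s_(k+1) = (2**k - k**2*factorial(k) - 3*k*factorial(k) - 2*factorial(k))/2**k
s_(k+1) − s_k = -k*factorial(k + 1)/2**k
(s_(k+1) − s_k) − t_k = 0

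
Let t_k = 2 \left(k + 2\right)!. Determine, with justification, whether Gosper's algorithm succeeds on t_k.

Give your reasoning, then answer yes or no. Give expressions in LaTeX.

Compute t_(k+1)/t_k: get k + 3.
Factor: A=k + 3; B=1; C=1.
Key eq: (k + 3)·f(k+1) = (1)·f(k) + (1).
Degrees (1,0,0) ⇒ d ≤ -1.
Negative degree bound (-1): no f exists, t_k not Gosper-summable.

No — negative degree bound, so no certificate f.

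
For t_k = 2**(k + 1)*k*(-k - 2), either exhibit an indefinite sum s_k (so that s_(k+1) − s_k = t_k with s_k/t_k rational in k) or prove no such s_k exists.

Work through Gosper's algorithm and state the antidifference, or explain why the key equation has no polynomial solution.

Step 1: r(k) = 2*(k + 1)*(k + 3)/(k*(k + 2)).
Factor: A=2; B=1; C=k**2 + 2*k.
Set up (2)·f(k+1) − (1)·f(k) − (k**2 + 2*k) = 0.
deg f ≤ 2 (via 0,0,2).
Solving with deg f ≤ 2: f(k) = k**2 - 2*k + 2.
R(k) = B(k−1)·f(k)/C(k) = (k**2 - 2*k + 2)/(k*(k + 2)); s_k = R·t_k = 2**(k + 1)*(-k**2 + 2*k - 2).
Verify: 2**(k + 1)*k*(-k - 2) matches t_k.

s_k = 2**(k + 1)*(-k**2 + 2*k - 2)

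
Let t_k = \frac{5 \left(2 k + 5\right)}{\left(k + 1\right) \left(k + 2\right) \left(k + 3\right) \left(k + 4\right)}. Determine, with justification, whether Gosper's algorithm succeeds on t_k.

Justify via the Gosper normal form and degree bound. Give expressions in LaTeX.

Step 1: r(k) = (k + 1)*(2*k + 7)/((k + 5)*(2*k + 5)).
A = k + 1, B = k + 5, C = k + 5/2.
Key eq: (k + 1)·f(k+1) = (k + 4)·f(k) + (k + 5/2).
d = 3 from the (1,1,1) case.
Match coefficients ⇒ f(k) = k*(k + 2)*(k + 4)/6.
Then R = B(k−1)f/C = k*(k + 2)*(k + 4)**2/(3*(2*k + 5)), so s_k = R(k)·t_k = 5*k*(k + 4)/(3*(k**2 + 4*k + 3)).
Δs = 5*(2*k + 5)/(k**4 + 10*k**3 + 35*k**2 + 50*k + 24), as required.

Yes. s_k = \frac{5 k \left(k + 4\right)}{3 \left(k^{2} + 4 k + 3\right)}.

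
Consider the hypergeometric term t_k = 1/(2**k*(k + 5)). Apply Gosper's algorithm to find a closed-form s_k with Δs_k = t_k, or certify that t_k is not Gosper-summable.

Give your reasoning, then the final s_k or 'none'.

none — t_k is not Gosper-summable

t_(k+1)/t_k = (k + 5)/(2*(k + 6)).
Normal form (A,B,C) = (k/2 + 5/2, k + 6, 1).
f must satisfy (k/2 + 5/2)·f(k+1) − (k + 5)·f(k) = 1.
From deg A=1, deg B=1, deg C=0: d=-1.
d = -1 < 0 ⇒ no nonzero polynomial f; not summable.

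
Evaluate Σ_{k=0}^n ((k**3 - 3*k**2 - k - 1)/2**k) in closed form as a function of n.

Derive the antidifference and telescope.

Step 1: r(k) = (k**3/2 - 2*k - 2)/(k**3 - 3*k**2 - k - 1).
Normal form (A,B,C) = (1/2, 1, k**3 - 3*k**2 - k - 1).
Need (1/2)·f(k+1) − (1)·f(k) = k**3 - 3*k**2 - k - 1.
d = 3 from the (0,0,3) case.
A polynomial solution: f(k) = -2*(k**3 + 2*k + 2).
Get s_k = R·t_k = 2**(1 - k)*(-k**3 - 2*k - 2) with R(k) = B(k−1)f(k)/C(k) = -2*(k**3 + 2*k + 2)/(k**3 - 3*k**2 - k - 1).
s_(k+1) − s_k = (k**3 - 3*k**2 - k - 1)/2**k = t_k.
Telescope: S(n) = s_(n+1) − s_(0) = (-n**3 - 3*n**2 - 5*n - 5)/2**n − (-4) = (2**(n + 2) - n**3 - 3*n**2 - 5*n - 5)/2**n.

S(n) = (2**(n + 2) - n**3 - 3*n**2 - 5*n - 5)/2**n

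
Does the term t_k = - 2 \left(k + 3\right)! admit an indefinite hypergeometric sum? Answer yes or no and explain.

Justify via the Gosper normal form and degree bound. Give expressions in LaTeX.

No — key equation has no polynomial f.

Step 1: r(k) = k + 4.
Take A(k)=k + 4, B(k)=1, C(k)=1.
Need (k + 4)·f(k+1) − (1)·f(k) = 1.
d = -1 from the (1,0,0) case.
Bound -1 < 0, so the key equation has no polynomial solution.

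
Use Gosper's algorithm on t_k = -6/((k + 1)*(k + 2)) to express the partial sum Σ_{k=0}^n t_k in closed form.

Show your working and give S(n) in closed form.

Step 1: r(k) = (k + 1)/(k + 3).
A = k + 1, B = k + 3, C = 1.
Set up (k + 1)·f(k+1) − (k + 2)·f(k) − (1) = 0.
d = 1 from the (1,1,0) case.
Match coefficients ⇒ f(k) = k.
Get s_k = R·t_k = -6*k/(k + 1) with R(k) = B(k−1)f(k)/C(k) = k*(k + 2).
s_(k+1) − s_k = -6/(k**2 + 3*k + 2) = t_k.
Σ_(k=0)^n t_k = s_(n+1) − s_(0) = (6*(-n - 1)/(n + 2)) − (0), i.e. 6*(-n - 1)/(n + 2).

S(n) = 6*(-n - 1)/(n + 2)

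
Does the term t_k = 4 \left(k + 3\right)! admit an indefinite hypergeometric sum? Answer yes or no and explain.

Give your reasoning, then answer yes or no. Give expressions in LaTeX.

No. Not Gosper-summable.

Step 1: r(k) = k + 4.
Factor: A=k + 4; B=1; C=1.
Solve (k + 4)·f(k+1) − (1)·f(k) = 1.
From deg A=1, deg B=0, deg C=0: d=-1.
deg f ≤ -1 is impossible — no certificate.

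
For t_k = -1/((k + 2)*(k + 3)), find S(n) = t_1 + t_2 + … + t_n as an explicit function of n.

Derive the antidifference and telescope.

S(n) = -n/(3*n + 9)

Step 1: r(k) = (k + 2)/(k + 4).
Factor: A=k + 2; B=k + 4; C=1.
f must satisfy (k + 2)·f(k+1) − (k + 3)·f(k) = 1.
Degrees (1,1,0) ⇒ d ≤ 1.
Solve for f: f(k) = k/2 (degree 1 ≤ 1).
Then R = B(k−1)f/C = k*(k + 3)/2, so s_k = R(k)·t_k = -k/(2*k + 4).
s_(k+1) − s_k = -1/(k**2 + 5*k + 6) = t_k.
Σ_(k=1)^n t_k = s_(n+1) − s_(1) = ((-n - 1)/(2*(n + 3))) − (-1/6), i.e. -n/(3*n + 9).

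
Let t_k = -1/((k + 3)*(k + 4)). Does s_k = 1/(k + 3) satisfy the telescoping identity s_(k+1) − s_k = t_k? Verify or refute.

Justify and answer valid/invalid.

s_(k+1) = 1/(k + 4)
s_(k+1) − s_k = -1/((k + 3)*(k + 4))
(s_(k+1) − s_k) − t_k = 0

valid; difference matches t_k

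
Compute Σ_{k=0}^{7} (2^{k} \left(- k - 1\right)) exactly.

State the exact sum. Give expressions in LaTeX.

Σ = -1793

t_(k+1)/t_k = 2*(k + 2)/(k + 1).
So A=2 and B=1, with C=k + 1.
Key eq: (2)·f(k+1) = (1)·f(k) + (k + 1).
From deg A=0, deg B=0, deg C=1: d=1.
Match coefficients ⇒ f(k) = k - 1.
So s_k = (B(k−1)f/C)·t_k = ((k - 1)/(k + 1))·t_k = 2**k*(1 - k).
Verify: 2**k*(-k - 1) matches t_k.
Telescoping: Σ = s_(8) − s_(0) = -1792 − (1) = -1793.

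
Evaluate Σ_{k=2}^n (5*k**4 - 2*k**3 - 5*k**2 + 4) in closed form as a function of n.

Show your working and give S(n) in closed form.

S(n) = n**5 + 2*n**4 - n**3 - 3*n**2 + 3*n - 2

Ratio r(k) = (5*k**4 + 18*k**3 + 19*k**2 + 4*k + 2)/(5*k**4 - 2*k**3 - 5*k**2 + 4).
Take A(k)=1, B(k)=1, C(k)=k**4 - 2*k**3/5 - k**2 + 4/5.
Need (1)·f(k+1) − (1)·f(k) = k**4 - 2*k**3/5 - k**2 + 4/5.
d = 5 from the (0,0,4) case.
A polynomial solution: f(k) = k*(k**4 - 3*k**3 + k**2 + 2*k + 3)/5.
Get s_k = R·t_k = k*(k**4 - 3*k**3 + k**2 + 2*k + 3) with R(k) = B(k−1)f(k)/C(k) = k*(k**4 - 3*k**3 + k**2 + 2*k + 3)/(5*k**4 - 2*k**3 - 5*k**2 + 4).
s_(k+1) − s_k = 5*k**4 - 2*k**3 - 5*k**2 + 4 = t_k.
Evaluate: s_(n+1) = n**5 + 2*n**4 - n**3 - 3*n**2 + 3*n + 4; subtract s_(2) = 6 ⇒ S(n) = n**5 + 2*n**4 - n**3 - 3*n**2 + 3*n - 2.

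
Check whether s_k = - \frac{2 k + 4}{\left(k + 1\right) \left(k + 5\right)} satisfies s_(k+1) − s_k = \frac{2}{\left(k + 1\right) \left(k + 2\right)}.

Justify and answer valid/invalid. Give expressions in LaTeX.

Invalid: residual \frac{6 \left(- 2 k - 7\right)}{k^{4} + 14 k^{3} + 65 k^{2} + 112 k + 60} ≠ 0.

s_(k+1) = 2*(-k - 3)/((k + 2)*(k + 6))
s_(k+1) − s_k = 2*(k**2 + 5*k + 9)/(k**4 + 14*k**3 + 65*k**2 + 112*k + 60)
(s_(k+1) − s_k) − t_k = 6*(-2*k - 7)/(k**4 + 14*k**3 + 65*k**2 + 112*k + 60)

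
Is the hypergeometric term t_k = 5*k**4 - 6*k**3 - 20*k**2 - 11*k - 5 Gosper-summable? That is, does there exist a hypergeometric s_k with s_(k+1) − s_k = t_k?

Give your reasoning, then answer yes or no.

The ratio is (5*k**4 + 14*k**3 - 8*k**2 - 49*k - 37)/(5*k**4 - 6*k**3 - 20*k**2 - 11*k - 5).
Factor: A=1; B=1; C=k**4 - 6*k**3/5 - 4*k**2 - 11*k/5 - 1.
Need (1)·f(k+1) − (1)·f(k) = k**4 - 6*k**3/5 - 4*k**2 - 11*k/5 - 1.
From deg A=0, deg B=0, deg C=4: d=5.
Solve for f: f(k) = k*(k**4 - 4*k**3 - 2*k**2 + 3*k - 3)/5 (degree 5 ≤ 5).
R(k) = B(k−1)·f(k)/C(k) = k*(k**4 - 4*k**3 - 2*k**2 + 3*k - 3)/(5*k**4 - 6*k**3 - 20*k**2 - 11*k - 5); s_k = R·t_k = k*(k**4 - 4*k**3 - 2*k**2 + 3*k - 3).
s_(k+1) − s_k = 5*k**4 - 6*k**3 - 20*k**2 - 11*k - 5 = t_k.

Yes. s_k = k*(k**4 - 4*k**3 - 2*k**2 + 3*k - 3).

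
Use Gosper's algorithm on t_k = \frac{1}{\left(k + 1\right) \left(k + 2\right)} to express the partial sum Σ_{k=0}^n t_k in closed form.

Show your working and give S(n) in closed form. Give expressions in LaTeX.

S(n) = \frac{n + 1}{n + 2}

Step 1: r(k) = (k + 1)/(k + 3).
So A=k + 1 and B=k + 3, with C=1.
Solve (k + 1)·f(k+1) − (k + 2)·f(k) = 1.
d = 1 from the (1,1,0) case.
Solve for f: f(k) = k (degree 1 ≤ 1).
Certificate R = B(k−1)f/C = k*(k + 2) gives s_k = k/(k + 1).
Verify: 1/(k**2 + 3*k + 2) matches t_k.
s_(n+1) = (n + 1)/(n + 2) and s_(0) = 0, so S(n) = (n + 1)/(n + 2).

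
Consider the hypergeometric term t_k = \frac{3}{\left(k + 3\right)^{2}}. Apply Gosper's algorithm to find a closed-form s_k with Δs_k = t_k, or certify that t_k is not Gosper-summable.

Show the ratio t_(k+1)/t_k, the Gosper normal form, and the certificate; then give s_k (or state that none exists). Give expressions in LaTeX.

Step 1: r(k) = (k + 3)**2/(k + 4)**2.
Take A(k)=k**2 + 6*k + 9, B(k)=k**2 + 8*k + 16, C(k)=1.
Need (k**2 + 6*k + 9)·f(k+1) − (k**2 + 6*k + 9)·f(k) = 1.
deg f ≤ 0 (via 2,2,0).
Generic f = c0 gives residual -1; -1 = 0 cannot hold, so t_k is not Gosper-summable.

none — t_k is not Gosper-summable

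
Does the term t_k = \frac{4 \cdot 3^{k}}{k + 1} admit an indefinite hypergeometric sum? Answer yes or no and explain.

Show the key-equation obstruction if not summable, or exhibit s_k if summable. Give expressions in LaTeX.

r(k) = 3*(k + 1)/(k + 2) after simplifying.
Normal form (A,B,C) = (3*k + 3, k + 2, 1).
Solve (3*k + 3)·f(k+1) − (k + 1)·f(k) = 1.
deg f ≤ -1 (via 1,1,0).
d = -1 < 0 ⇒ no nonzero polynomial f; not summable.

No; the degree bound rules out any f.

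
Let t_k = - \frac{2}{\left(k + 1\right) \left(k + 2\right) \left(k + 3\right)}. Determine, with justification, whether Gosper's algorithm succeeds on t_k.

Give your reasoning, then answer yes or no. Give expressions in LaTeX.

Ratio r(k) = (k + 1)/(k + 4).
A = k + 1, B = k + 4, C = 1.
Solve (k + 1)·f(k+1) − (k + 3)·f(k) = 1.
Degrees (1,1,0) ⇒ d ≤ 2.
Match coefficients ⇒ f(k) = k*(k + 3)/4.
Certificate R = B(k−1)f/C = k*(k + 3)**2/4 gives s_k = k*(-k - 3)/(2*(k + 1)*(k + 2)).
Check: Δs_k = -2/(k**3 + 6*k**2 + 11*k + 6). ✓

Yes. s_k = \frac{k \left(- k - 3\right)}{2 \left(k + 1\right) \left(k + 2\right)}.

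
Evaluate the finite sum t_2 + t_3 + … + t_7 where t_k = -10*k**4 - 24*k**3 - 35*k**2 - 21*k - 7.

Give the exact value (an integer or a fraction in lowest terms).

Compute t_(k+1)/t_k: get (10*k**4 + 64*k**3 + 167*k**2 + 203*k + 97)/(10*k**4 + 24*k**3 + 35*k**2 + 21*k + 7).
Take A(k)=1, B(k)=1, C(k)=k**4 + 12*k**3/5 + 7*k**2/2 + 21*k/10 + 7/10.
Set up (1)·f(k+1) − (1)·f(k) − (k**4 + 12*k**3/5 + 7*k**2/2 + 21*k/10 + 7/10) = 0.
Bound: deg f ≤ 5.
Coefficient equations give f(k) = k*(2*k**4 + k**3 + 3*k**2 - k + 2)/10.
So s_k = (B(k−1)f/C)·t_k = (k*(2*k**4 + k**3 + 3*k**2 - k + 2)/(10*k**4 + 24*k**3 + 35*k**2 + 21*k + 7))·t_k = k*(-2*k**4 - k**3 - 3*k**2 + k - 2).
Check: Δs_k = -10*k**4 - 24*k**3 - 35*k**2 - 21*k - 7. ✓
Sum = s_(8) − s_(2); s_(8) = -71120, s_(2) = -104 ⇒ -71016.

Σ = -71016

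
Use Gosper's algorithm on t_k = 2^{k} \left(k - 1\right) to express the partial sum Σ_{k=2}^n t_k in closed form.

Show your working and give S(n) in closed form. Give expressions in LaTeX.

S(n) = 2 \cdot 2^{n} n - 4 \cdot 2^{n} + 4

Step 1: r(k) = 2*k/(k - 1).
So A=2 and B=1, with C=k - 1.
f must satisfy (2)·f(k+1) − (1)·f(k) = k - 1.
From deg A=0, deg B=0, deg C=1: d=1.
Match coefficients ⇒ f(k) = k - 3.
Then R = B(k−1)f/C = (k - 3)/(k - 1), so s_k = R(k)·t_k = 2**k*(k - 3).
Verify: 2**k*(k - 1) matches t_k.
Telescope: S(n) = s_(n+1) − s_(2) = 2**(n + 1)*(n - 2) − (-4) = 2*2**n*n - 4*2**n + 4.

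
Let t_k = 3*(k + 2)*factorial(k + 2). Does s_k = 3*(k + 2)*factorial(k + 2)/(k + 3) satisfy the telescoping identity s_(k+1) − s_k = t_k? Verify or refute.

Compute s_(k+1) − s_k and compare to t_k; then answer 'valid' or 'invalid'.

Invalid: residual -3*(k**2 + 5*k + 5)*factorial(k + 2)/((k + 3)*(k + 4)) ≠ 0.

s_(k+1) = 3*(k + 3)*factorial(k + 3)/(k + 4)
s_(k+1) − s_k = 3*(k**3 + 8*k**2 + 21*k + 19)*factorial(k + 2)/((k + 3)*(k + 4))
(s_(k+1) − s_k) − t_k = -3*(k**2 + 5*k + 5)*factorial(k + 2)/((k + 3)*(k + 4))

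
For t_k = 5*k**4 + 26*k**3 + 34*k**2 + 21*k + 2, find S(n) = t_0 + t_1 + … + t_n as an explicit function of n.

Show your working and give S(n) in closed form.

Compute t_(k+1)/t_k: get (5*k**4 + 46*k**3 + 142*k**2 + 187*k + 88)/(5*k**4 + 26*k**3 + 34*k**2 + 21*k + 2).
Normal form (A,B,C) = (1, 1, k**4 + 26*k**3/5 + 34*k**2/5 + 21*k/5 + 2/5).
Set up (1)·f(k+1) − (1)·f(k) − (k**4 + 26*k**3/5 + 34*k**2/5 + 21*k/5 + 2/5) = 0.
deg f ≤ 5 (via 0,0,4).
A polynomial solution: f(k) = k*(k**4 + 4*k**3 - 3)/5.
R(k) = B(k−1)·f(k)/C(k) = k*(k**4 + 4*k**3 - 3)/(5*k**4 + 26*k**3 + 34*k**2 + 21*k + 2); s_k = R·t_k = k*(k**4 + 4*k**3 - 3).
Verify: 5*k**4 + 26*k**3 + 34*k**2 + 21*k + 2 matches t_k.
Evaluate: s_(n+1) = n**5 + 9*n**4 + 26*n**3 + 34*n**2 + 18*n + 2; subtract s_(0) = 0 ⇒ S(n) = n**5 + 9*n**4 + 26*n**3 + 34*n**2 + 18*n + 2.

S(n) = n**5 + 9*n**4 + 26*n**3 + 34*n**2 + 18*n + 2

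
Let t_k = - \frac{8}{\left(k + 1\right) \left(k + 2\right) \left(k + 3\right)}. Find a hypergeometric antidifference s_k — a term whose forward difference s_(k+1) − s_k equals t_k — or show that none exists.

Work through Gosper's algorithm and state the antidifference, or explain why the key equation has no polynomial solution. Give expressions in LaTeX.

r(k) = (k + 1)/(k + 4) after simplifying.
So A=k + 1 and B=k + 4, with C=1.
Solve (k + 1)·f(k+1) − (k + 3)·f(k) = 1.
Bound: deg f ≤ 2.
Solve for f: f(k) = k*(k + 3)/4 (degree 2 ≤ 2).
Then R = B(k−1)f/C = k*(k + 3)**2/4, so s_k = R(k)·t_k = 2*k*(-k - 3)/((k + 1)*(k + 2)).
Check: Δs_k = -8/(k**3 + 6*k**2 + 11*k + 6). ✓

s_k = \frac{2 k \left(- k - 3\right)}{\left(k + 1\right) \left(k + 2\right)}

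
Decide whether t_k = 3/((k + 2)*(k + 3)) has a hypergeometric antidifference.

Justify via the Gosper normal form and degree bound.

Ratio r(k) = (k + 2)/(k + 4).
Gosper form: A/B · C(k+1)/C(k) with A=k + 2, B=k + 4, C=1.
Key eq: (k + 2)·f(k+1) = (k + 3)·f(k) + (1).
d = 1 from the (1,1,0) case.
Solve for f: f(k) = k/2 (degree 1 ≤ 1).
Certificate R = B(k−1)f/C = k*(k + 3)/2 gives s_k = 3*k/(2*(k + 2)).
Δs = 3/(k**2 + 5*k + 6), as required.

Yes. s_k = 3*k/(2*(k + 2)).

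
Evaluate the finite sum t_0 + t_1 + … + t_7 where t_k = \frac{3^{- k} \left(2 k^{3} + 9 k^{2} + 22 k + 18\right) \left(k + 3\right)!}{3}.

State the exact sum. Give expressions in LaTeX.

r(k) = (2*k**4 + 23*k**3 + 106*k**2 + 235*k + 204)/(3*(2*k**3 + 9*k**2 + 22*k + 18)) after simplifying.
A = k/3 + 4/3, B = 1, C = k**3 + 9*k**2/2 + 11*k + 9.
Solve (k/3 + 4/3)·f(k+1) − (1)·f(k) = k**3 + 9*k**2/2 + 11*k + 9.
From deg A=1, deg B=0, deg C=3: d=2.
Solving with deg f ≤ 2: f(k) = 3*(k + 2)*(2*k - 1)/2.
So s_k = (B(k−1)f/C)·t_k = (3*(k + 2)*(2*k - 1)/(2*k**3 + 9*k**2 + 22*k + 18))·t_k = (k + 2)*(2*k - 1)*factorial(k + 3)/3**k.
Check: Δs_k = (2*k**3 + 9*k**2 + 22*k + 18)*factorial(k + 3)/(3*3**k). ✓
Σ_(k=0)^(7) t_k = s_(8) − s_(0) = 24640000/27 − (-12) = 24640324/27.

Σ = 24640324/27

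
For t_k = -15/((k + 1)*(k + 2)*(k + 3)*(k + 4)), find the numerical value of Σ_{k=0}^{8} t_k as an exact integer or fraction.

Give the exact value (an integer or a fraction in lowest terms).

Compute t_(k+1)/t_k: get (k + 1)/(k + 5).
Normal form (A,B,C) = (k + 1, k + 5, 1).
f must satisfy (k + 1)·f(k+1) − (k + 4)·f(k) = 1.
From deg A=1, deg B=1, deg C=0: d=3.
Match coefficients ⇒ f(k) = k*(k**2 + 6*k + 11)/18.
Certificate R = B(k−1)f/C = k*(k + 4)*(k**2 + 6*k + 11)/18 gives s_k = 5*k*(-k**2 - 6*k - 11)/(6*(k + 1)*(k + 2)*(k + 3)).
Verify: -15/(k**4 + 10*k**3 + 35*k**2 + 50*k + 24) matches t_k.
Σ_(k=0)^(8) t_k = s_(9) − s_(0) = -73/88 − (0) = -73/88.

Σ = -73/88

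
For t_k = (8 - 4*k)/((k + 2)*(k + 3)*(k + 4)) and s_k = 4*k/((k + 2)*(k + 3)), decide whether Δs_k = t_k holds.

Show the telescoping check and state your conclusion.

s_(k+1) = 4*(k + 1)/((k + 3)*(k + 4))
s_(k+1) − s_k = 4*(2 - k)/(k**3 + 9*k**2 + 26*k + 24)
(s_(k+1) − s_k) − t_k = 0

valid (s_(k+1) − s_k reduces to t_k)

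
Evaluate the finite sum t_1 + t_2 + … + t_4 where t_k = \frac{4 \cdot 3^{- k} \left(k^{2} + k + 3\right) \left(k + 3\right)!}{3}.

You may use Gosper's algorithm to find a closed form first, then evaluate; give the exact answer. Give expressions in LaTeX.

Compute t_(k+1)/t_k: get (k + 4)*(k + (k + 1)**2 + 4)/(3*(k**2 + k + 3)).
Take A(k)=k/3 + 4/3, B(k)=1, C(k)=k**2 + k + 3.
Need (k/3 + 4/3)·f(k+1) − (1)·f(k) = k**2 + k + 3.
Bound: deg f ≤ 1.
Solve for f: f(k) = 3*(k - 1) (degree 1 ≤ 1).
So s_k = (B(k−1)f/C)·t_k = (3*(k - 1)/(k**2 + k + 3))·t_k = 4*(k - 1)*factorial(k + 3)/3**k.
Check: Δs_k = 4*(k**2 + k + 3)*factorial(k + 3)/(3*3**k). ✓
Sum = s_(5) − s_(1); s_(5) = 71680/27, s_(1) = 0 ⇒ 71680/27.

Σ = 71680/27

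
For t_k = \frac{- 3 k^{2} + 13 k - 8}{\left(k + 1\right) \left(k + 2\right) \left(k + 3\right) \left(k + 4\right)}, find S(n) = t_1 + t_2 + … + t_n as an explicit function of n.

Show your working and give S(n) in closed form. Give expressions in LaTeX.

S(n) = \frac{n \left(- n^{2} + 9 n - 2\right)}{6 \left(n^{3} + 9 n^{2} + 26 n + 24\right)}

t_(k+1)/t_k = -(k + 1)*(13*k - 3*(k + 1)**2 + 5)/((k + 5)*(3*k**2 - 13*k + 8)).
Normal form (A,B,C) = (k + 1, k + 5, k**2 - 13*k/3 + 8/3).
Key eq: (k + 1)·f(k+1) = (k + 4)·f(k) + (k**2 - 13*k/3 + 8/3).
Bound: deg f ≤ 3.
Solving with deg f ≤ 3: f(k) = k*(k**2 + 15)/6.
Then R = B(k−1)f/C = k*(k + 4)*(k**2 + 15)/(2*(3*k**2 - 13*k + 8)), so s_k = R(k)·t_k = k*(-k**2 - 15)/(2*(k + 1)*(k + 2)*(k + 3)).
Check: Δs_k = (-3*k**2 + 13*k - 8)/(k**4 + 10*k**3 + 35*k**2 + 50*k + 24). ✓
s_(n+1) = (-n**3 - 3*n**2 - 18*n - 16)/(2*(n**3 + 9*n**2 + 26*n + 24)) and s_(1) = -1/3, so S(n) = n*(-n**2 + 9*n - 2)/(6*(n**3 + 9*n**2 + 26*n + 24)).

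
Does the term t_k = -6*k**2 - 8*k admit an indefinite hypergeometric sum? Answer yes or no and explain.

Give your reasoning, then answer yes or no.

t_(k+1)/t_k = (3*k**2 + 10*k + 7)/(k*(3*k + 4)).
Normal form (A,B,C) = (1, 1, k**2 + 4*k/3).
Solve (1)·f(k+1) − (1)·f(k) = k**2 + 4*k/3.
deg f ≤ 3 (via 0,0,2).
Match coefficients ⇒ f(k) = k*(k - 1)*(2*k + 3)/6.
Then R = B(k−1)f/C = (k - 1)*(2*k + 3)/(2*(3*k + 4)), so s_k = R(k)·t_k = k*(-2*k**2 - k + 3).
Δs = 2*k*(-3*k - 4), as required.

Yes. s_k = k*(-2*k**2 - k + 3).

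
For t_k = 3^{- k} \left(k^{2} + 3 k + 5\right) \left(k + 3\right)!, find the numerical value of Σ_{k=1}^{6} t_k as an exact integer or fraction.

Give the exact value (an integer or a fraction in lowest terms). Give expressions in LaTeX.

The ratio is (k + 4)*(3*k + (k + 1)**2 + 8)/(3*(k**2 + 3*k + 5)).
Normal form (A,B,C) = (k/3 + 4/3, 1, k**2 + 3*k + 5).
Need (k/3 + 4/3)·f(k+1) − (1)·f(k) = k**2 + 3*k + 5.
d = 1 from the (1,0,2) case.
Match coefficients ⇒ f(k) = 3*(k + 1).
R(k) = B(k−1)·f(k)/C(k) = 3*(k + 1)/(k**2 + 3*k + 5); s_k = R·t_k = 3**(1 - k)*(k + 1)*factorial(k + 3).
s_(k+1) − s_k = (k**2 + 3*k + 5)*factorial(k + 3)/3**k = t_k.
Telescoping: Σ = s_(7) − s_(1) = 358400/9 − (48) = 357968/9.

Σ = 357968/9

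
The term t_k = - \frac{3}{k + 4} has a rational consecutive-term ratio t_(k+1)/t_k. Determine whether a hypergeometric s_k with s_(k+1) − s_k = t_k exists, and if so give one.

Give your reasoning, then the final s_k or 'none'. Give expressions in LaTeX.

Step 1: r(k) = (k + 4)/(k + 5).
Take A(k)=k + 4, B(k)=k + 5, C(k)=1.
f must satisfy (k + 4)·f(k+1) − (k + 4)·f(k) = 1.
Bound: deg f ≤ 0.
Generic f = c0 gives residual -1; -1 = 0 cannot hold, so t_k is not Gosper-summable.

none (Gosper's algorithm certifies no s_k)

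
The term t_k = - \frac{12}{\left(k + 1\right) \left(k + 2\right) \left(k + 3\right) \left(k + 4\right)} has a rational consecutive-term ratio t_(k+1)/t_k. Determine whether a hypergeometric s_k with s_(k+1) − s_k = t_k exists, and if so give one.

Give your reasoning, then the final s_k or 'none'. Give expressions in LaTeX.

s_k = \frac{2 k \left(- k^{2} - 6 k - 11\right)}{3 \left(k + 1\right) \left(k + 2\right) \left(k + 3\right)}

Compute t_(k+1)/t_k: get (k + 1)/(k + 5).
Take A(k)=k + 1, B(k)=k + 5, C(k)=1.
Solve (k + 1)·f(k+1) − (k + 4)·f(k) = 1.
d = 3 from the (1,1,0) case.
Coefficient equations give f(k) = k*(k**2 + 6*k + 11)/18.
Get s_k = R·t_k = 2*k*(-k**2 - 6*k - 11)/(3*(k + 1)*(k + 2)*(k + 3)) with R(k) = B(k−1)f(k)/C(k) = k*(k + 4)*(k**2 + 6*k + 11)/18.
Check: Δs_k = -12/(k**4 + 10*k**3 + 35*k**2 + 50*k + 24). ✓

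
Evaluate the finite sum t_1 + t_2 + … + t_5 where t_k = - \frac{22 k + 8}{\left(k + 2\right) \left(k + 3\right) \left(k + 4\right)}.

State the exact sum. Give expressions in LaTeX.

Σ = -65/36

Ratio r(k) = (k + 2)*(11*k + 15)/((k + 5)*(11*k + 4)).
Normal form (A,B,C) = (k + 2, k + 5, k + 4/11).
Need (k + 2)·f(k+1) − (k + 4)·f(k) = k + 4/11.
Degrees (1,1,1) ⇒ d ≤ 2.
Match coefficients ⇒ f(k) = k*(13*k - 1)/66.
Get s_k = R·t_k = -k*(13*k - 1)/(3*(k + 2)*(k + 3)) with R(k) = B(k−1)f(k)/C(k) = k*(k + 4)*(13*k - 1)/(6*(11*k + 4)).
s_(k+1) − s_k = 2*(-11*k - 4)/(k**3 + 9*k**2 + 26*k + 24) = t_k.
Sum = s_(6) − s_(1); s_(6) = -77/36, s_(1) = -1/3 ⇒ -65/36.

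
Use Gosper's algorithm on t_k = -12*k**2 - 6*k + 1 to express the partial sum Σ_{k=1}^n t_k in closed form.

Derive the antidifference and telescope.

S(n) = n*(-4*n**2 - 9*n - 4)

r(k) = (12*k**2 + 30*k + 17)/(12*k**2 + 6*k - 1) after simplifying.
Gosper form: A/B · C(k+1)/C(k) with A=1, B=1, C=k**2 + k/2 - 1/12.
Solve (1)·f(k+1) − (1)·f(k) = k**2 + k/2 - 1/12.
deg f ≤ 3 (via 0,0,2).
Coefficient equations give f(k) = k*(4*k**2 - 3*k - 2)/12.
Get s_k = R·t_k = k*(-4*k**2 + 3*k + 2) with R(k) = B(k−1)f(k)/C(k) = k*(4*k**2 - 3*k - 2)/(12*k**2 + 6*k - 1).
Δs = -12*k**2 - 6*k + 1, as required.
Evaluate: s_(n+1) = -4*n**3 - 9*n**2 - 4*n + 1; subtract s_(1) = 1 ⇒ S(n) = n*(-4*n**2 - 9*n - 4).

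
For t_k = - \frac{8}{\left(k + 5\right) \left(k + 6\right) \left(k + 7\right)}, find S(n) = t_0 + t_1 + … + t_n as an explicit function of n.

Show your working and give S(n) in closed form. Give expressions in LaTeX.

Step 1: r(k) = (k + 5)/(k + 8).
A = k + 5, B = k + 8, C = 1.
Key eq: (k + 5)·f(k+1) = (k + 7)·f(k) + (1).
From deg A=1, deg B=1, deg C=0: d=2.
Solving with deg f ≤ 2: f(k) = k*(k + 11)/60.
R(k) = B(k−1)·f(k)/C(k) = k*(k + 7)*(k + 11)/60; s_k = R·t_k = 2*k*(-k - 11)/(15*(k + 5)*(k + 6)).
s_(k+1) − s_k = -8/(k**3 + 18*k**2 + 107*k + 210) = t_k.
Evaluate: s_(n+1) = 2*(-n**2 - 13*n - 12)/(15*(n**2 + 13*n + 42)); subtract s_(0) = 0 ⇒ S(n) = 2*(-n**2 - 13*n - 12)/(15*(n**2 + 13*n + 42)).

S(n) = \frac{2 \left(- n^{2} - 13 n - 12\right)}{15 \left(n^{2} + 13 n + 42\right)}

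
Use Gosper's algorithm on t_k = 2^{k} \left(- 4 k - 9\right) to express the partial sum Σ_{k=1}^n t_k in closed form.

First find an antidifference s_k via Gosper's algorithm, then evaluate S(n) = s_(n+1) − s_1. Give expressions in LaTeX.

S(n) = - 8 \cdot 2^{n} n - 10 \cdot 2^{n} + 10

r(k) = 2*(4*k + 13)/(4*k + 9) after simplifying.
A = 2, B = 1, C = k + 9/4.
Set up (2)·f(k+1) − (1)·f(k) − (k + 9/4) = 0.
From deg A=0, deg B=0, deg C=1: d=1.
Match coefficients ⇒ f(k) = (4*k + 1)/4.
R(k) = B(k−1)·f(k)/C(k) = (4*k + 1)/(4*k + 9); s_k = R·t_k = 2**k*(-4*k - 1).
Check: Δs_k = 2**k*(-4*k - 9). ✓
Telescope: S(n) = s_(n+1) − s_(1) = 2**(n + 1)*(-4*n - 5) − (-10) = -8*2**n*n - 10*2**n + 10.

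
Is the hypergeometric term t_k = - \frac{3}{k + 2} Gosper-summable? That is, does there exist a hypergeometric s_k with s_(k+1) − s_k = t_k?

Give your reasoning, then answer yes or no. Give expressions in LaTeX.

The ratio is (k + 2)/(k + 3).
Factor: A=k + 2; B=k + 3; C=1.
Key eq: (k + 2)·f(k+1) = (k + 2)·f(k) + (1).
From deg A=1, deg B=1, deg C=0: d=0.
Generic f = c0 gives residual -1; -1 = 0 cannot hold, so t_k is not Gosper-summable.

No — the linear system for f has no solution.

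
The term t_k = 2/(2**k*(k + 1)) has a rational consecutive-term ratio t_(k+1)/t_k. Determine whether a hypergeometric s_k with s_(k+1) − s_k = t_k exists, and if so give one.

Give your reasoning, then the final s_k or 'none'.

none — t_k is not Gosper-summable

t_(k+1)/t_k = (k + 1)/(2*(k + 2)).
So A=k/2 + 1/2 and B=k + 2, with C=1.
Set up (k/2 + 1/2)·f(k+1) − (k + 1)·f(k) − (1) = 0.
Degrees (1,1,0) ⇒ d ≤ -1.
Negative degree bound (-1): no f exists, t_k not Gosper-summable.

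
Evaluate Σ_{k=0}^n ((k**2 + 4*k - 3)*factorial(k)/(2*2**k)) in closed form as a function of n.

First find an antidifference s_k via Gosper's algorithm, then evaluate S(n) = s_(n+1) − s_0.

Step 1: r(k) = (k + 1)*(4*k + (k + 1)**2 + 1)/(2*(k**2 + 4*k - 3)).
Normal form (A,B,C) = (k/2 + 1/2, 1, k**2 + 4*k - 3).
f must satisfy (k/2 + 1/2)·f(k+1) − (1)·f(k) = k**2 + 4*k - 3.
From deg A=1, deg B=0, deg C=2: d=1.
Solving with deg f ≤ 1: f(k) = 2*(k + 4).
R(k) = B(k−1)·f(k)/C(k) = 2*(k + 4)/(k**2 + 4*k - 3); s_k = R·t_k = (k + 4)*factorial(k)/2**k.
Δs = (k**2 + 4*k - 3)*factorial(k)/(2*2**k), as required.
Σ_(k=0)^n t_k = s_(n+1) − s_(0) = (2**(-n - 1)*(n + 5)*factorial(n + 1)) − (4), i.e. 2**(-n - 1)*(-2**(n + 3) + n**2*factorial(n) + 6*n*factorial(n) + 5*factorial(n)).

S(n) = 2**(-n - 1)*(-2**(n + 3) + n**2*factorial(n) + 6*n*factorial(n) + 5*factorial(n))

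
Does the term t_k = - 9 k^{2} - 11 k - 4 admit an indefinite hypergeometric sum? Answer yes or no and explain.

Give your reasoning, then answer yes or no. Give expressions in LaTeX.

t_(k+1)/t_k = (9*k**2 + 29*k + 24)/(9*k**2 + 11*k + 4).
Gosper form: A/B · C(k+1)/C(k) with A=1, B=1, C=k**2 + 11*k/9 + 4/9.
f must satisfy (1)·f(k+1) − (1)·f(k) = k**2 + 11*k/9 + 4/9.
Degrees (0,0,2) ⇒ d ≤ 3.
Solving with deg f ≤ 3: f(k) = k**2*(3*k + 1)/9.
So s_k = (B(k−1)f/C)·t_k = (k**2*(3*k + 1)/(9*k**2 + 11*k + 4))·t_k = k**2*(-3*k - 1).
Verify: -9*k**2 - 11*k - 4 matches t_k.

Yes. s_k = k^{2} \left(- 3 k - 1\right).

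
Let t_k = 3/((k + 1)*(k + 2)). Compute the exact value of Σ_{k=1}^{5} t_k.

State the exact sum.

Σ = 15/14

r(k) = (k + 1)/(k + 3) after simplifying.
Factor: A=k + 1; B=k + 3; C=1.
Key eq: (k + 1)·f(k+1) = (k + 2)·f(k) + (1).
deg f ≤ 1 (via 1,1,0).
Match coefficients ⇒ f(k) = k.
Certificate R = B(k−1)f/C = k*(k + 2) gives s_k = 3*k/(k + 1).
Check: Δs_k = 3/(k**2 + 3*k + 2). ✓
Telescoping: Σ = s_(6) − s_(1) = 18/7 − (3/2) = 15/14.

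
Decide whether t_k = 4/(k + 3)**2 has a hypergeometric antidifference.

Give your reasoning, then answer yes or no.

No — key equation has no polynomial f.

r(k) = (k + 3)**2/(k + 4)**2 after simplifying.
Factor: A=k**2 + 6*k + 9; B=k**2 + 8*k + 16; C=1.
Key eq: (k**2 + 6*k + 9)·f(k+1) = (k**2 + 6*k + 9)·f(k) + (1).
Bound: deg f ≤ 0.
f = c0 ⇒ A·f(k+1) − B(k−1)·f(k) − C = -1. The system {-1 = 0} is inconsistent; no antidifference.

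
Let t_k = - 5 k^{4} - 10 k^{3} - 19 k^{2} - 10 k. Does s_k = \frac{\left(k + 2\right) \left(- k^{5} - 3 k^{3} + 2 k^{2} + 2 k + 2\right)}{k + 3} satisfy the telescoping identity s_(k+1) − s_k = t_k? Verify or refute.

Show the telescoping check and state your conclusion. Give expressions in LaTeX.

Invalid: residual \frac{4 k^{5} + 25 k^{4} + 46 k^{3} + 69 k^{2} + 32 k + 2}{k^{2} + 7 k + 12} ≠ 0.

s_(k+1) = (k + 3)*(2*k - (k + 1)**5 - 3*(k + 1)**3 + 2*(k + 1)**2 + 4)/(k + 4)
s_(k+1) − s_k = (-5*k**6 - 41*k**5 - 124*k**4 - 217*k**3 - 229*k**2 - 88*k + 2)/(k**2 + 7*k + 12)
(s_(k+1) − s_k) − t_k = (4*k**5 + 25*k**4 + 46*k**3 + 69*k**2 + 32*k + 2)/(k**2 + 7*k + 12)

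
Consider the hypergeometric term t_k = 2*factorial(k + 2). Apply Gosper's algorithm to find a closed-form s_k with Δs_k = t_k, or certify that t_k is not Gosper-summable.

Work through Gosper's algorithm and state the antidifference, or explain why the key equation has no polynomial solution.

none — t_k is not Gosper-summable

The ratio is k + 3.
Gosper form: A/B · C(k+1)/C(k) with A=k + 3, B=1, C=1.
Set up (k + 3)·f(k+1) − (1)·f(k) − (1) = 0.
From deg A=1, deg B=0, deg C=0: d=-1.
deg f ≤ -1 is impossible — no certificate.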